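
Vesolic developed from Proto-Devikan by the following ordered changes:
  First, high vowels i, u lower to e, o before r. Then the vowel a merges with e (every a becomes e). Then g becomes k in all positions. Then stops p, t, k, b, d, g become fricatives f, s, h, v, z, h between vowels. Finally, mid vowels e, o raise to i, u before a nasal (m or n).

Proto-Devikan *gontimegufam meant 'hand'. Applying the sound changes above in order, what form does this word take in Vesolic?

kuntimehufim

Vesolic: start from *gontimegufam.
  rule 1: no change — gontimegufam
  rule 2 (vowel merger): gontimegufam → gontimegufem
  rule 3 (unconditioned shift): gontimegufem → kontimekufem
  rule 4 (intervocalic lenition): kontimekufem → kontimehufem
  rule 5 (pre-nasal raising): kontimehufem → kuntimehufim
  ⇒ Vesolic kuntimehufim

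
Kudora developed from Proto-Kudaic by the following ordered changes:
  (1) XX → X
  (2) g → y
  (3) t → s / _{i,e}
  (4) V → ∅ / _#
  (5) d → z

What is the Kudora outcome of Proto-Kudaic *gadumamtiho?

yazumamsih

Kudora: *gadumamtiho > yadumamtiho > yadumamsiho > yadumamsih > yazumamsih  (by unconditioned shift, palatalisation, apocope, unconditioned shift)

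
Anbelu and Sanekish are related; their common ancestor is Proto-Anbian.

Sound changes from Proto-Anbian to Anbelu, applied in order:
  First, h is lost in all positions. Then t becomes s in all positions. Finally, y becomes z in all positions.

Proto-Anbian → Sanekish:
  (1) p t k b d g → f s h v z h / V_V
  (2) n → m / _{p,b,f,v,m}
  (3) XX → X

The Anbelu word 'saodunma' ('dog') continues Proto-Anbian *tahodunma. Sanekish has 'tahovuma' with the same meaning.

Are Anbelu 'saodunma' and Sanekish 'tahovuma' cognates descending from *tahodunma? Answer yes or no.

no

Derive the expected Sanekish reflex of *tahodunma:
Sanekish: *tahodunma
  tahodunma → tahozunma   [intervocalic lenition]
  tahozunma → tahozumma   [nasal place assimilation]
  tahozumma → tahozuma   [degemination]
  giving Sanekish tahozuma.
The regular Sanekish reflex would be 'tahozuma', but the attested form is 'tahovuma'. The correspondence is irregular, so they are not cognates (the Sanekish form has a different source).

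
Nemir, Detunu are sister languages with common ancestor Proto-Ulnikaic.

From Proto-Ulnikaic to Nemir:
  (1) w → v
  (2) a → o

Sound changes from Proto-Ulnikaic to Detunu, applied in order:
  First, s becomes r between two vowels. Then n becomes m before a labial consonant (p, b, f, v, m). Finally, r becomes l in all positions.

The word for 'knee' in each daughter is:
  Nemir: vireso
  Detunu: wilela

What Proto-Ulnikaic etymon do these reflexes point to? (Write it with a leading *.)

*wiresa

Position 1: Nemir has v, Detunu has w. Detunu preserves w here (none of its changes turn any other segment into w), so the proto-segment is *w.
Position 6: Nemir has o, Detunu has a. Detunu preserves a here (none of its changes turn any other segment into a), so the proto-segment is *a.
Verify the candidate proto-form against each daughter:
Nemir: *wiresa
  wiresa → viresa   [unconditioned shift]
  viresa → vireso   [vowel merger]
  giving Nemir vireso.
Detunu: start from *wiresa.
  rule 1 (rhotacism): wiresa → wirera
  rule 2: no change — wirera
  rule 3 (unconditioned shift): wirera → wilela
  ⇒ Detunu wilela
*wiresa is the unique common source.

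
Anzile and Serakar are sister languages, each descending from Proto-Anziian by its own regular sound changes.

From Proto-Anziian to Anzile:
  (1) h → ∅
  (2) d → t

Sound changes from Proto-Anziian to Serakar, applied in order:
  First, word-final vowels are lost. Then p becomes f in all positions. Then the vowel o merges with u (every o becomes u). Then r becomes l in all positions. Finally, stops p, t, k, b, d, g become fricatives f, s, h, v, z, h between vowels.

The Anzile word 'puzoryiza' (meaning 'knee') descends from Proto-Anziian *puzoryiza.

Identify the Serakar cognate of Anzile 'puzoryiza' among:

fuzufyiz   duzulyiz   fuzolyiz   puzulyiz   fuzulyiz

fuzulyiz

Serakar: *puzoryiza > puzoryiz > fuzoryiz > fuzuryiz > fuzulyiz  (by apocope, unconditioned shift, vowel merger, unconditioned shift)
The other candidates each miss or misapply at least one Serakar change.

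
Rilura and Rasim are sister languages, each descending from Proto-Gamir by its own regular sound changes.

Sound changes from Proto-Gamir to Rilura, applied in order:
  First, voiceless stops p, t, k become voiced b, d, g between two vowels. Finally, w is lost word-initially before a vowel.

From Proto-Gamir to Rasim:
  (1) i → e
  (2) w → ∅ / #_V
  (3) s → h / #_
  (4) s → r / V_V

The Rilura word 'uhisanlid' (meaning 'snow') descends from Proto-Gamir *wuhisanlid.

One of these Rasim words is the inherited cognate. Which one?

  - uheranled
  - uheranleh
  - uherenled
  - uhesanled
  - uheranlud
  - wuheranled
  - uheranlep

Rasim: start from *wuhisanlid.
  rule 1 (vowel merger): wuhisanlid → wuhesanled
  rule 2 (glide loss): wuhesanled → uhesanled
  rule 3: no change — uhesanled
  rule 4 (rhotacism): uhesanled → uheranled
  ⇒ Rasim uheranled
The other candidates each miss or misapply at least one Rasim change.

uheranled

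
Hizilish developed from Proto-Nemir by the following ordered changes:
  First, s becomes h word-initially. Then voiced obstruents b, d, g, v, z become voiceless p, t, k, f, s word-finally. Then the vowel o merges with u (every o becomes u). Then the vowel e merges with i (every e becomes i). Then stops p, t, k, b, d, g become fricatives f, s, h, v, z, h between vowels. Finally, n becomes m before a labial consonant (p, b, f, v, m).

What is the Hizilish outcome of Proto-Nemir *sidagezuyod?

Hizilish: *sidagezuyod
  sidagezuyod → hidagezuyod   [debuccalisation]
  hidagezuyod → hidagezuyot   [final devoicing]
  hidagezuyot → hidagezuyut   [vowel merger]
  hidagezuyut → hidagizuyut   [vowel merger]
  hidagizuyut → hizahizuyut   [intervocalic lenition]
  hizahizuyut (rule 6 does not apply)
  giving Hizilish hizahizuyut.

hizahizuyut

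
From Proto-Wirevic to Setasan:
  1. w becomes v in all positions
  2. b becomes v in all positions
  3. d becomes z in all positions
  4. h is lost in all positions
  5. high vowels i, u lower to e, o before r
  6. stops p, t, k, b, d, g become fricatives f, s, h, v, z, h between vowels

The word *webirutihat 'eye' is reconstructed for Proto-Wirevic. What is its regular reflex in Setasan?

Setasan: *webirutihat
  webirutihat → vebirutihat   [unconditioned shift]
  vebirutihat → vevirutihat   [unconditioned shift]
  vevirutihat (rule 3 does not apply)
  vevirutihat → vevirutiat   [h-loss]
  vevirutiat → veverutiat   [pre-rhotic lowering]
  veverutiat → veverusiat   [intervocalic lenition]
  giving Setasan veverusiat.

veverusiat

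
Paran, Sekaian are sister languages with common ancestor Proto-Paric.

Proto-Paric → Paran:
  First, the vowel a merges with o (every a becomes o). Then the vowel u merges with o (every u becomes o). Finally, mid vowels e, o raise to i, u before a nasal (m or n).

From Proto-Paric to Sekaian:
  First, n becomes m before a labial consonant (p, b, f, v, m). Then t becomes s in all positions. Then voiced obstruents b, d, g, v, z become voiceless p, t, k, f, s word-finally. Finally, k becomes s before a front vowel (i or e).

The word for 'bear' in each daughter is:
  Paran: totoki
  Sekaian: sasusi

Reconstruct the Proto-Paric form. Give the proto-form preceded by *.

*tatuki

Position 2: Paran has o, Sekaian has a. Sekaian preserves a here (none of its changes turn any other segment into a), so the proto-segment is *a.
Position 5: Paran has k, Sekaian has s. Paran preserves k here (none of its changes turn any other segment into k), so the proto-segment is *k.
This points to *tatuki. Verify forward in each daughter:
Paran: *tatuki > totuki > totoki  (by vowel merger, vowel merger)
Sekaian: *tatuki > sasuki > sasusi  (by unconditioned shift, palatalisation)
Only *tatuki yields all of Paran totoki, Sekaian sasusi.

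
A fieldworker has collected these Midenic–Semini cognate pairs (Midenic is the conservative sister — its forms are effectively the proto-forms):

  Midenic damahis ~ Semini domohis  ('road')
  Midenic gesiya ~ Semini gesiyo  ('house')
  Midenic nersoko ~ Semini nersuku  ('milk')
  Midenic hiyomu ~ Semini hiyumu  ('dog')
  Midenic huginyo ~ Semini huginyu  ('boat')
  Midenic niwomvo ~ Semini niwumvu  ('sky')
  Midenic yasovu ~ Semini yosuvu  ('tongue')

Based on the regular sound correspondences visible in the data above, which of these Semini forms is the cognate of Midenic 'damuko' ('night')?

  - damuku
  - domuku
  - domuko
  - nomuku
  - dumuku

domuku

damahis ~ domohis — Midenic a corresponds to Semini o after a consonant, before a nasal.
nersoko ~ nersuku, huginyo ~ huginyu — Midenic o corresponds to Semini u word-finally.
Applying these to Midenic 'damuko':
  damuko → domuko   (a→o after a consonant, before a nasal)
  domuko → domuku   (o→u word-finally)
So the Semini cognate is 'domuku'.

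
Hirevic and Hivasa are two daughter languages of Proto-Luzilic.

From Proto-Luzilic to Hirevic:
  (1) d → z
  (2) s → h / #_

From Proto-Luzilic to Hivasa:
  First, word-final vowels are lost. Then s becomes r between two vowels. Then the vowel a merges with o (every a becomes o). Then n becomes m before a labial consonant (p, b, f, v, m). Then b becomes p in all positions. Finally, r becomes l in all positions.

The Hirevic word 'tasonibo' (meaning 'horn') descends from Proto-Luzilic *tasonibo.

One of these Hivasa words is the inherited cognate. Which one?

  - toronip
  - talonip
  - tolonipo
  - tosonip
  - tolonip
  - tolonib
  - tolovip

tolonip

Hivasa: start from *tasonibo.
  rule 1 (apocope): tasonibo → tasonib
  rule 2 (rhotacism): tasonib → taronib
  rule 3 (vowel merger): taronib → toronib
  rule 4: no change — toronib
  rule 5 (unconditioned shift): toronib → toronip
  rule 6 (unconditioned shift): toronip → tolonip
  ⇒ Hivasa tolonip
Only 'tolonip' matches the regular Hivasa development of *tasonibo.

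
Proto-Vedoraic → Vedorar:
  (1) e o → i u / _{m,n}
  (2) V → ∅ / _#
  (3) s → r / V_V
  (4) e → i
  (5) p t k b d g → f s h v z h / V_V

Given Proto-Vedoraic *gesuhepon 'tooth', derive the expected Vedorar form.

Vedorar: *gesuhepon
  gesuhepon → gesuhepun   [pre-nasal raising]
  gesuhepun (rule 2 does not apply)
  gesuhepun → geruhepun   [rhotacism]
  geruhepun → giruhipun   [vowel merger]
  giruhipun → giruhifun   [intervocalic lenition]
  giving Vedorar giruhifun.

giruhifun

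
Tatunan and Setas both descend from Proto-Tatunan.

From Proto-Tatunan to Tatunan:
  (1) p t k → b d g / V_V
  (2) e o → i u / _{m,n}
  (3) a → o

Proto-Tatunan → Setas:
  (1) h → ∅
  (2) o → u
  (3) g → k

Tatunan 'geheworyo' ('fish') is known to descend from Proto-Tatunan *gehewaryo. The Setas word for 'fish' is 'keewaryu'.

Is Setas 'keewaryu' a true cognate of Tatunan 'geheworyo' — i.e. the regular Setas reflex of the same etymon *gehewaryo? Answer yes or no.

Derive the expected Setas reflex of *gehewaryo:
Setas: *gehewaryo
  gehewaryo → geewaryo   [h-loss]
  geewaryo → geewaryu   [vowel merger]
  geewaryu → keewaryu   [unconditioned shift]
  giving Setas keewaryu.
Setas 'keewaryu' matches the regular reflex exactly, so the pair is cognate.

yes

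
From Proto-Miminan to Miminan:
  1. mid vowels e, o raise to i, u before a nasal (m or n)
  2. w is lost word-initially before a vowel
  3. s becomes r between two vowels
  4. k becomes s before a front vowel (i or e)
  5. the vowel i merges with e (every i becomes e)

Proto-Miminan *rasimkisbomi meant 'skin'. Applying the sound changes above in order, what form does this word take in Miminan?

Miminan: *rasimkisbomi
  rasimkisbomi → rasimkisbumi   [pre-nasal raising]
  rasimkisbumi (rule 2 does not apply)
  rasimkisbumi → rarimkisbumi   [rhotacism]
  rarimkisbumi → rarimsisbumi   [palatalisation]
  rarimsisbumi → raremsesbume   [vowel merger]
  giving Miminan raremsesbume.

raremsesbume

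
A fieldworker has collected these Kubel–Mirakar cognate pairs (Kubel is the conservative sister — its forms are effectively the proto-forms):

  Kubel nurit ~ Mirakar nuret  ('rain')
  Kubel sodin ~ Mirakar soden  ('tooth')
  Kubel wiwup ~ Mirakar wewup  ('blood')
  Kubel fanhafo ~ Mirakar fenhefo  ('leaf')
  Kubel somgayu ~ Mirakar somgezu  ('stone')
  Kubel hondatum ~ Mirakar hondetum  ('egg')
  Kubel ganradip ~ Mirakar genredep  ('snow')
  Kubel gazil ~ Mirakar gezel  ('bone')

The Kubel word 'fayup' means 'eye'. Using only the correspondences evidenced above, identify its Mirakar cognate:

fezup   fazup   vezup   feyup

somgayu ~ somgezu, hondatum ~ hondetum — Kubel a corresponds to Mirakar e after a consonant, before a consonant other than r, m, n, p, b, f, v.
somgayu ~ somgezu — Kubel y corresponds to Mirakar z between vowels (before a back vowel).
Applying these to Kubel 'fayup':
  fayup → feyup   (a→e after a consonant, before a consonant other than r, m, n, p, b, f, v)
  feyup → fezup   (y→z between vowels (before a back vowel))
So the Mirakar cognate is 'fezup'.

fezup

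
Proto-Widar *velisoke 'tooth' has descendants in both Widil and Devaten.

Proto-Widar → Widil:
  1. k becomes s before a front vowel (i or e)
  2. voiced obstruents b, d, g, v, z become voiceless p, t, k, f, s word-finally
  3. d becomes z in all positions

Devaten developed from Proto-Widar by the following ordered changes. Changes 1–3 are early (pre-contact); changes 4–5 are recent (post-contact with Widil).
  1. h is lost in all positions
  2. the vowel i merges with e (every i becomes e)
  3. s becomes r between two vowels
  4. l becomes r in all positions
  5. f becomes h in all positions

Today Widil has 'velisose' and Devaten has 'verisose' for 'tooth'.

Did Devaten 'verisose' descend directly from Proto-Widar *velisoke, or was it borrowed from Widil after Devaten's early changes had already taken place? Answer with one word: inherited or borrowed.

If inherited, *velisoke would pass through all of Devaten's changes:
Devaten: *velisoke > velesoke > veleroke > vereroke  (by vowel merger, rhotacism, unconditioned shift)
If borrowed from Widil 'velisose' after the early changes, it would undergo only the recent ones:
  rule 4 (unconditioned shift): velisose → verisose
  rule 5 (unconditioned shift): no change (verisose)
  ⇒ as a loan: verisose
Devaten 'verisose' matches the loan outcome 'verisose', not the inherited 'vereroke' — it skipped the early Devaten changes, so it was borrowed from Widil.

borrowed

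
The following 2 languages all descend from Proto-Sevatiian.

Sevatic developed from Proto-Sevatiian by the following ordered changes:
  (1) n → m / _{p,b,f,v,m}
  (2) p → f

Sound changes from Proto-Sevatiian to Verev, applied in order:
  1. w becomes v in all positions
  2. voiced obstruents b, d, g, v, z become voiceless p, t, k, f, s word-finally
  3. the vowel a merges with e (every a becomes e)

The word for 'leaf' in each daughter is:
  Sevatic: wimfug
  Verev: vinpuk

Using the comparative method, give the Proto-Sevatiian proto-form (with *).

*winpug

Position 4: Sevatic has f, Verev has p. Taking the neighbouring segments as reconstructed: Sevatic f could go back to *p or *f; Verev p can only go back to *p — the one source consistent with every daughter is *p.
Position 6: Sevatic has g, Verev has k. Sevatic preserves g here (none of its changes turn any other segment into g), so the proto-segment is *g.
Position 1: Sevatic has w, Verev has v. Sevatic preserves w here (none of its changes turn any other segment into w), so the proto-segment is *w.
Verify the candidate proto-form against each daughter:
Sevatic: start from *winpug.
  rule 1 (nasal place assimilation): winpug → wimpug
  rule 2 (unconditioned shift): wimpug → wimfug
  ⇒ Sevatic wimfug
Verev: *winpug
  winpug → vinpug   [unconditioned shift]
  vinpug → vinpuk   [final devoicing]
  vinpuk (rule 3 does not apply)
  giving Verev vinpuk.
*winpug is the unique common source.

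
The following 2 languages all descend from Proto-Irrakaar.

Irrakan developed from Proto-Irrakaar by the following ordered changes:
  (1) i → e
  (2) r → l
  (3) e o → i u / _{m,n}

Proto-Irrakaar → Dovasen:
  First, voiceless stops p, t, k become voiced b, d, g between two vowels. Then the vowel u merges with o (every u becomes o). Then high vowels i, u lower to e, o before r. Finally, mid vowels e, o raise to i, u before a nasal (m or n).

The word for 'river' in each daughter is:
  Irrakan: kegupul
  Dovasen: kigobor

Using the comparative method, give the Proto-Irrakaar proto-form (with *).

*kigupur

Position 2: Irrakan has e, Dovasen has i. Taking the neighbouring segments as reconstructed: Irrakan e could go back to *e or *i; Dovasen i can only go back to *i — the one source consistent with every daughter is *i.
Position 5: Irrakan has p, Dovasen has b. Irrakan preserves p here (none of its changes turn any other segment into p), so the proto-segment is *p.
Position 6: Irrakan has u, Dovasen has o. Taking the neighbouring segments as reconstructed: Irrakan u can only go back to *u; Dovasen o could go back to *o or *u — the one source consistent with every daughter is *u.
Verify the candidate proto-form against each daughter:
Irrakan: *kigupur > kegupur > kegupul  (by vowel merger, unconditioned shift)
Dovasen: start from *kigupur.
  rule 1 (intervocalic voicing): kigupur → kigubur
  rule 2 (vowel merger): kigubur → kigobor
  rule 3: no change — kigobor
  rule 4: no change — kigobor
  ⇒ Dovasen kigobor
Only *kigupur yields all of Irrakan kegupul, Dovasen kigobor.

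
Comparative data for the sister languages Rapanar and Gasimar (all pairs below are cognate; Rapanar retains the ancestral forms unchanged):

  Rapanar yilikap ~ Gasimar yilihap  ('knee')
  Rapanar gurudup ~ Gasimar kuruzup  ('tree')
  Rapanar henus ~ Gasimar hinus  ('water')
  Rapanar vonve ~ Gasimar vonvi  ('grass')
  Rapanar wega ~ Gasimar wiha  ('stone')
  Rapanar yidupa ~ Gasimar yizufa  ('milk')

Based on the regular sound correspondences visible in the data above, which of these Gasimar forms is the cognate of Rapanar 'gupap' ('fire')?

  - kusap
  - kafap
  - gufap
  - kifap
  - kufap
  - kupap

gurudup ~ kuruzup — Rapanar g corresponds to Gasimar k word-initially before a back vowel.
yidupa ~ yizufa — Rapanar p corresponds to Gasimar f between vowels (before a back vowel).
Applying these to Rapanar 'gupap':
  gupap → kupap   (g→k word-initially before a back vowel)
  kupap → kufap   (p→f between vowels (before a back vowel))
So the Gasimar cognate is 'kufap'.

kufap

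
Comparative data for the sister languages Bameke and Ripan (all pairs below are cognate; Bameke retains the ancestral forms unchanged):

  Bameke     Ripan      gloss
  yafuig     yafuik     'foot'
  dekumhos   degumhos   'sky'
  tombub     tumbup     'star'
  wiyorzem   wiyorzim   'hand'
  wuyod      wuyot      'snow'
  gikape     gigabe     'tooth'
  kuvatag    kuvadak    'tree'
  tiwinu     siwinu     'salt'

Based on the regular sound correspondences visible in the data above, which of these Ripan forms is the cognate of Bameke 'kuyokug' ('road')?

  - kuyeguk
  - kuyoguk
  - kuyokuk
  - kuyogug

dekumhos ~ degumhos — Bameke k corresponds to Ripan g between vowels (before a back vowel).
yafuig ~ yafuik, kuvatag ~ kuvadak — Bameke g corresponds to Ripan k word-finally.
Applying these to Bameke 'kuyokug':
  kuyokug → kuyogug   (k→g between vowels (before a back vowel))
  kuyogug → kuyoguk   (g→k word-finally)
So the Ripan cognate is 'kuyoguk'.

kuyoguk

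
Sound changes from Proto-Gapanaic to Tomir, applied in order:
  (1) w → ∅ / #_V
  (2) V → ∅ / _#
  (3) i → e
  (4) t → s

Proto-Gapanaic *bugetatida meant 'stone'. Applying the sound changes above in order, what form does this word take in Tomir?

bugesased

Tomir: *bugetatida > bugetatid > bugetated > bugesased  (by apocope, vowel merger, unconditioned shift)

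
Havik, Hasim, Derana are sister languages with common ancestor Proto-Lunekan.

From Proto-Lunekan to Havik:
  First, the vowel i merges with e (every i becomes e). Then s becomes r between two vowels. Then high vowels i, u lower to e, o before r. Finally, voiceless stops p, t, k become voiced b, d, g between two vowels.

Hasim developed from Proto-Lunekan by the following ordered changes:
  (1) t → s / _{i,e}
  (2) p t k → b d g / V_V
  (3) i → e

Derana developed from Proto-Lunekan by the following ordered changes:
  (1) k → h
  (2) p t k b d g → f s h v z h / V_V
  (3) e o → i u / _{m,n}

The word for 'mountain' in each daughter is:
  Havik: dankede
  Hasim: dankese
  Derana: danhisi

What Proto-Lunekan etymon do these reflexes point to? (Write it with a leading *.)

Position 5: Havik has e, Hasim has e, Derana has i. Taking the neighbouring segments as reconstructed: Havik e could go back to *e or *i; Hasim e could go back to *e or *i; Derana i can only go back to *i — the one source consistent with every daughter is *i.
Position 4: Havik has k, Hasim has k, Derana has h. Havik preserves k here (none of its changes turn any other segment into k), so the proto-segment is *k.
Verify the candidate proto-form against each daughter:
Havik: *dankiti > dankete > dankede  (by vowel merger, intervocalic voicing)
Hasim: *dankiti > dankisi > dankese  (by palatalisation, vowel merger)
Derana: *dankiti
  dankiti → danhiti   [unconditioned shift]
  danhiti → danhisi   [intervocalic lenition]
  danhisi (rule 3 does not apply)
  giving Derana danhisi.
*dankiti is the unique common source.

*dankiti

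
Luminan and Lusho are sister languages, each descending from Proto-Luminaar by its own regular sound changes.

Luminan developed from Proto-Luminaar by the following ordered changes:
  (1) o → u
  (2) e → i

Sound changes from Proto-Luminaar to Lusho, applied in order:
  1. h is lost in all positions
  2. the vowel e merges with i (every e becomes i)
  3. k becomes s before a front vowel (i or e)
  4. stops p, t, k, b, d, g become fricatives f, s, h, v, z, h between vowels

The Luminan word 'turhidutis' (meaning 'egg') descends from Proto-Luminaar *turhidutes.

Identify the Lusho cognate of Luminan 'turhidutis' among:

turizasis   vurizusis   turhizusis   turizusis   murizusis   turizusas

turizusis

Lusho: start from *turhidutes.
  rule 1 (h-loss): turhidutes → turidutes
  rule 2 (vowel merger): turidutes → turidutis
  rule 3: no change — turidutis
  rule 4 (intervocalic lenition): turidutis → turizusis
  ⇒ Lusho turizusis
Only 'turizusis' matches the regular Lusho development of *turhidutes.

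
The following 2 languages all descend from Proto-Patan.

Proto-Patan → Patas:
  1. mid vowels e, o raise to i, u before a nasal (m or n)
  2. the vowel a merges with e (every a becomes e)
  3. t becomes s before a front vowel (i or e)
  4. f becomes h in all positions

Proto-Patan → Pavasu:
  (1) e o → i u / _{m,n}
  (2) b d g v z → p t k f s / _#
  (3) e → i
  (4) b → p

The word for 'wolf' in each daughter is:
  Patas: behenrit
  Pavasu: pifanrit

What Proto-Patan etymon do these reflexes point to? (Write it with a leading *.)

Position 2: Patas has e, Pavasu has i. Taking the neighbouring segments as reconstructed: Patas e could go back to *a or *e; Pavasu i could go back to *e or *i — the one source consistent with every daughter is *e.
Position 4: Patas has e, Pavasu has a. Pavasu preserves a here (none of its changes turn any other segment into a), so the proto-segment is *a.
This points to *befanrit. Verify forward in each daughter:
Patas: *befanrit > befenrit > behenrit  (by vowel merger, unconditioned shift)
Pavasu: start from *befanrit.
  rule 1: no change — befanrit
  rule 2: no change — befanrit
  rule 3 (vowel merger): befanrit → bifanrit
  rule 4 (unconditioned shift): bifanrit → pifanrit
  ⇒ Pavasu pifanrit
No other proto-form is consistent with every reflex, so the reconstruction is *befanrit.

*befanrit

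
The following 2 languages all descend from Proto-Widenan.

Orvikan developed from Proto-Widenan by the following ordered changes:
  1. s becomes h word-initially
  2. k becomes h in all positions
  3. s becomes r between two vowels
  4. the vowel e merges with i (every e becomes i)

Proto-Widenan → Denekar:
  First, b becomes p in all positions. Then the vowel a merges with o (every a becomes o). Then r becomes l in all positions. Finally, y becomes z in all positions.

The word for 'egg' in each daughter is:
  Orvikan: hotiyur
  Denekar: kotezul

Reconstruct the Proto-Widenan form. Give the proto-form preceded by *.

*koteyur

Position 1: Orvikan has h, Denekar has k. Denekar preserves k here (none of its changes turn any other segment into k), so the proto-segment is *k.
Position 5: Orvikan has y, Denekar has z. Orvikan preserves y here (none of its changes turn any other segment into y), so the proto-segment is *y.
This points to *koteyur. Verify forward in each daughter:
Orvikan: *koteyur
  koteyur (rule 1 does not apply)
  koteyur → hoteyur   [unconditioned shift]
  hoteyur (rule 3 does not apply)
  hoteyur → hotiyur   [vowel merger]
  giving Orvikan hotiyur.
Denekar: *koteyur
  koteyur (rule 1 does not apply)
  koteyur (rule 2 does not apply)
  koteyur → koteyul   [unconditioned shift]
  koteyul → kotezul   [unconditioned shift]
  giving Denekar kotezul.
Only *koteyur yields all of Orvikan hotiyur, Denekar kotezul.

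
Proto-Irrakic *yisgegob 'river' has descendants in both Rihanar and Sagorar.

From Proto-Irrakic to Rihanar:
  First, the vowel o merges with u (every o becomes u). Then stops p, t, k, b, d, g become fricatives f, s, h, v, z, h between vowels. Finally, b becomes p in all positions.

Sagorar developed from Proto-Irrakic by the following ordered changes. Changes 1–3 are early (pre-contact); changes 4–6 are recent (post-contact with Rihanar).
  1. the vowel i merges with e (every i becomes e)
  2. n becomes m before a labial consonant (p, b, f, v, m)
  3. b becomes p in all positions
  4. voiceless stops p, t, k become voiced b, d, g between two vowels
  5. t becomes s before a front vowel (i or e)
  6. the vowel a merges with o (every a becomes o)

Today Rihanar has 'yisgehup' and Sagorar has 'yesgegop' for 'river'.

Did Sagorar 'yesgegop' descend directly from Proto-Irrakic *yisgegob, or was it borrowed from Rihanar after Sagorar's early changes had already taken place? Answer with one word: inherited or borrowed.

If inherited, *yisgegob would pass through all of Sagorar's changes:
Sagorar: start from *yisgegob.
  rule 1 (vowel merger): yisgegob → yesgegob
  rule 2: no change — yesgegob
  rule 3 (unconditioned shift): yesgegob → yesgegop
  rule 4: no change — yesgegop
  rule 5: no change — yesgegop
  rule 6: no change — yesgegop
  ⇒ Sagorar yesgegop
If borrowed from Rihanar 'yisgehup' after the early changes, it would undergo only the recent ones:
  rule 4 (intervocalic voicing): no change (yisgehup)
  rule 5 (palatalisation): no change (yisgehup)
  rule 6 (vowel merger): no change (yisgehup)
  ⇒ as a loan: yisgehup
Sagorar 'yesgegop' matches the inherited outcome exactly, so it is an inherited cognate, not a loan.

inherited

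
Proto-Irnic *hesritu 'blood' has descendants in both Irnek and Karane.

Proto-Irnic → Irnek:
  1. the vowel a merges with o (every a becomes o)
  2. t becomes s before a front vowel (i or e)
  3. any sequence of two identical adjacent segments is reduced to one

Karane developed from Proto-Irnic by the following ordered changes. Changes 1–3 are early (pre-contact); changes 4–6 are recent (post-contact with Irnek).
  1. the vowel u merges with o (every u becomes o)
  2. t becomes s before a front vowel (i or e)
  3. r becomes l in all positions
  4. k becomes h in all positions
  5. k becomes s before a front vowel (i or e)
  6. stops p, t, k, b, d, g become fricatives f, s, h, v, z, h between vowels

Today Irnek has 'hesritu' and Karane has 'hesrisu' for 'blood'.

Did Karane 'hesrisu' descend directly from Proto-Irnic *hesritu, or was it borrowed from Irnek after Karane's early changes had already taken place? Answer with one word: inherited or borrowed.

If inherited, *hesritu would pass through all of Karane's changes:
Karane: start from *hesritu.
  rule 1 (vowel merger): hesritu → hesrito
  rule 2: no change — hesrito
  rule 3 (unconditioned shift): hesrito → heslito
  rule 4: no change — heslito
  rule 5: no change — heslito
  rule 6 (intervocalic lenition): heslito → hesliso
  ⇒ Karane hesliso
If borrowed from Irnek 'hesritu' after the early changes, it would undergo only the recent ones:
  rule 4 (unconditioned shift): no change (hesritu)
  rule 5 (palatalisation): no change (hesritu)
  rule 6 (intervocalic lenition): hesritu → hesrisu
  ⇒ as a loan: hesrisu
Karane 'hesrisu' matches the loan outcome 'hesrisu', not the inherited 'hesliso' — it skipped the early Karane changes, so it was borrowed from Irnek.

borrowed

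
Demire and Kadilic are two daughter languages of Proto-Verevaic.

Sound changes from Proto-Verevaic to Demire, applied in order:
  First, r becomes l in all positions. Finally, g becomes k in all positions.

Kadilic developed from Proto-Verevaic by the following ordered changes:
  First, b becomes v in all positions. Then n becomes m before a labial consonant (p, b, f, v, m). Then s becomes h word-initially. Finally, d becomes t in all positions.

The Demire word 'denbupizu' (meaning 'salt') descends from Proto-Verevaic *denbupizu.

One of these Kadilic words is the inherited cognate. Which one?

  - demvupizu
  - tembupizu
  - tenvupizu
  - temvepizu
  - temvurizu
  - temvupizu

Kadilic: start from *denbupizu.
  rule 1 (unconditioned shift): denbupizu → denvupizu
  rule 2 (nasal place assimilation): denvupizu → demvupizu
  rule 3: no change — demvupizu
  rule 4 (unconditioned shift): demvupizu → temvupizu
  ⇒ Kadilic temvupizu
Among the options, 'temvupizu' alone shows every Kadilic change applied in order.

temvupizu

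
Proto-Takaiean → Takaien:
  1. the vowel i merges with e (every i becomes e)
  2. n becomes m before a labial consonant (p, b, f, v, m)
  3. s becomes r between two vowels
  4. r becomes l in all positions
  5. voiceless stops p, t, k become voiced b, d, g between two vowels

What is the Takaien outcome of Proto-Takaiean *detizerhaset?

dedezelhalet

Takaien: start from *detizerhaset.
  rule 1 (vowel merger): detizerhaset → detezerhaset
  rule 2: no change — detezerhaset
  rule 3 (rhotacism): detezerhaset → detezerharet
  rule 4 (unconditioned shift): detezerharet → detezelhalet
  rule 5 (intervocalic voicing): detezelhalet → dedezelhalet
  ⇒ Takaien dedezelhalet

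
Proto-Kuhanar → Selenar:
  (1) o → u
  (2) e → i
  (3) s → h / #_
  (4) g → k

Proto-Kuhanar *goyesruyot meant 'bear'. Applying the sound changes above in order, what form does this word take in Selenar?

Selenar: *goyesruyot > guyesruyut > guyisruyut > kuyisruyut  (by vowel merger, vowel merger, unconditioned shift)

kuyisruyut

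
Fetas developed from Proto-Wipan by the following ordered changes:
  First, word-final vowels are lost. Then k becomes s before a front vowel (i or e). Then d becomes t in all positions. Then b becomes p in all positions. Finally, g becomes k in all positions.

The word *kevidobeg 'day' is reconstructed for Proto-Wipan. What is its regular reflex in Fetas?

sevitopek

Fetas: start from *kevidobeg.
  rule 1: no change — kevidobeg
  rule 2 (palatalisation): kevidobeg → sevidobeg
  rule 3 (unconditioned shift): sevidobeg → sevitobeg
  rule 4 (unconditioned shift): sevitobeg → sevitopeg
  rule 5 (unconditioned shift): sevitopeg → sevitopek
  ⇒ Fetas sevitopek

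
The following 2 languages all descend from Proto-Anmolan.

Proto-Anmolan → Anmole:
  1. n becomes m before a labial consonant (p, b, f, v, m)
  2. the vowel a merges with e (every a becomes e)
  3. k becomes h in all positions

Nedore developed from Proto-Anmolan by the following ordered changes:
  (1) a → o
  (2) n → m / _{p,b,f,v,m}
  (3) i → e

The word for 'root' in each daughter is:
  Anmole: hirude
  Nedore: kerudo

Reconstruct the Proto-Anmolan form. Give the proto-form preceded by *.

Position 1: Anmole has h, Nedore has k. Nedore preserves k here (none of its changes turn any other segment into k), so the proto-segment is *k.
Position 6: Anmole has e, Nedore has o. Taking the neighbouring segments as reconstructed: Anmole e could go back to *a or *e; Nedore o could go back to *a or *o — the one source consistent with every daughter is *a.
This points to *kiruda. Verify forward in each daughter:
Anmole: *kiruda > kirude > hirude  (by vowel merger, unconditioned shift)
Nedore: *kiruda > kirudo > kerudo  (by vowel merger, vowel merger)
No other proto-form is consistent with every reflex, so the reconstruction is *kiruda.

*kiruda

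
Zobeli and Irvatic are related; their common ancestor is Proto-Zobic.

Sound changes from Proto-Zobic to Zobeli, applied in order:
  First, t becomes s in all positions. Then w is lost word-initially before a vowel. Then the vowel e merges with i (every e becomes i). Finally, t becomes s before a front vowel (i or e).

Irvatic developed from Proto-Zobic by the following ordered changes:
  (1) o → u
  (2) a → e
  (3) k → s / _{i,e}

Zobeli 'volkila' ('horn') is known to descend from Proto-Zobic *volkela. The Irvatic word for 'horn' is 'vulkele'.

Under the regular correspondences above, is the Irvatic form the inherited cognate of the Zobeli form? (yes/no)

no

Derive the expected Irvatic reflex of *volkela:
Irvatic: *volkela > vulkela > vulkele > vulsele  (by vowel merger, vowel merger, palatalisation)
The regular Irvatic reflex would be 'vulsele', but the attested form is 'vulkele'. The correspondence is irregular, so they are not cognates (the Irvatic form has a different source).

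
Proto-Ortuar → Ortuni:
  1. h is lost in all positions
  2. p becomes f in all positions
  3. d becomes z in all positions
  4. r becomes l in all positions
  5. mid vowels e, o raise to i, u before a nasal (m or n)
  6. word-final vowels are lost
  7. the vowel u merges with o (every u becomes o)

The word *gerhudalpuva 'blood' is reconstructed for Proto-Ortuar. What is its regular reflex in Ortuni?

Ortuni: start from *gerhudalpuva.
  rule 1 (h-loss): gerhudalpuva → gerudalpuva
  rule 2 (unconditioned shift): gerudalpuva → gerudalfuva
  rule 3 (unconditioned shift): gerudalfuva → geruzalfuva
  rule 4 (unconditioned shift): geruzalfuva → geluzalfuva
  rule 5: no change — geluzalfuva
  rule 6 (apocope): geluzalfuva → geluzalfuv
  rule 7 (vowel merger): geluzalfuv → gelozalfov
  ⇒ Ortuni gelozalfov

gelozalfov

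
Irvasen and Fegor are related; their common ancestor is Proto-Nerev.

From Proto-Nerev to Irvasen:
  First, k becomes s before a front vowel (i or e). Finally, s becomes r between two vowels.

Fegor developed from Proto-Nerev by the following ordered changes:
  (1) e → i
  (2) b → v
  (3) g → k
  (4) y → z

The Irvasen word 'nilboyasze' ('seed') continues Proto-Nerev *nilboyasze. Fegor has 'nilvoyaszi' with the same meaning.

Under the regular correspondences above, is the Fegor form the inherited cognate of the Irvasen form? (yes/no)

Derive the expected Fegor reflex of *nilboyasze:
Fegor: start from *nilboyasze.
  rule 1 (vowel merger): nilboyasze → nilboyaszi
  rule 2 (unconditioned shift): nilboyaszi → nilvoyaszi
  rule 3: no change — nilvoyaszi
  rule 4 (unconditioned shift): nilvoyaszi → nilvozaszi
  ⇒ Fegor nilvozaszi
The regular Fegor reflex would be 'nilvozaszi', but the attested form is 'nilvoyaszi'. The correspondence is irregular, so they are not cognates (the Fegor form has a different source).

no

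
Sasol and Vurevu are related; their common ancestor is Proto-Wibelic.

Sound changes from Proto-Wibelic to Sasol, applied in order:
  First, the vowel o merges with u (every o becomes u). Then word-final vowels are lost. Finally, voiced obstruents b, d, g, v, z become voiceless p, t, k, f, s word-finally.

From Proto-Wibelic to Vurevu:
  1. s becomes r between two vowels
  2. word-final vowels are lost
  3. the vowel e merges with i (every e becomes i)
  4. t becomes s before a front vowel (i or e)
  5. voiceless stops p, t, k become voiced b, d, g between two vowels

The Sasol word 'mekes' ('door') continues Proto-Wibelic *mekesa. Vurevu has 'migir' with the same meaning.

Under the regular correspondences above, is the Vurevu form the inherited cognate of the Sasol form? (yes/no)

Derive the expected Vurevu reflex of *mekesa:
Vurevu: start from *mekesa.
  rule 1 (rhotacism): mekesa → mekera
  rule 2 (apocope): mekera → meker
  rule 3 (vowel merger): meker → mikir
  rule 4: no change — mikir
  rule 5 (intervocalic voicing): mikir → migir
  ⇒ Vurevu migir
Vurevu 'migir' matches the regular reflex exactly, so the pair is cognate.

yes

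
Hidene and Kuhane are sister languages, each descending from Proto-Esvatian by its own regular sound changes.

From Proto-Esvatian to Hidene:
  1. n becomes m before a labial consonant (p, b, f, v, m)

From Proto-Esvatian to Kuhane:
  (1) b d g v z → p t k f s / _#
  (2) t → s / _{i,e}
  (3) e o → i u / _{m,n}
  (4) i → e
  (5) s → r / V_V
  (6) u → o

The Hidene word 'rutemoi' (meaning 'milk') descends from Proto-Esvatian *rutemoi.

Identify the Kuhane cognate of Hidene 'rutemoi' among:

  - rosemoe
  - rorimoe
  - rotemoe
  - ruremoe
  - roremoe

roremoe

Kuhane: *rutemoi
  rutemoi (rule 1 does not apply)
  rutemoi → rusemoi   [palatalisation]
  rusemoi → rusimoi   [pre-nasal raising]
  rusimoi → rusemoe   [vowel merger]
  rusemoe → ruremoe   [rhotacism]
  ruremoe → roremoe   [vowel merger]
  giving Kuhane roremoe.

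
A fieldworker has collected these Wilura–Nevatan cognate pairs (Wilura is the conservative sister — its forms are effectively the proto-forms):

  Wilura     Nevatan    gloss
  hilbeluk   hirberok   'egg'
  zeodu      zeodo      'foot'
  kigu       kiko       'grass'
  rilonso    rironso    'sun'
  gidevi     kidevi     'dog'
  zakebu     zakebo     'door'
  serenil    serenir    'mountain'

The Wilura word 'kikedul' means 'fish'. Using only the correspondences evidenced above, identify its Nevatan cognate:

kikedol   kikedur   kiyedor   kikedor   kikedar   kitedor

kikedor

hilbeluk ~ hirberok — Wilura u corresponds to Nevatan o after a consonant, before a consonant other than r, m, n, p, b, f, v.
serenil ~ serenir — Wilura l corresponds to Nevatan r word-finally.
Applying these to Wilura 'kikedul':
  kikedul → kikedol   (u→o after a consonant, before a consonant other than r, m, n, p, b, f, v)
  kikedol → kikedor   (l→r word-finally)
So the Nevatan cognate is 'kikedor'.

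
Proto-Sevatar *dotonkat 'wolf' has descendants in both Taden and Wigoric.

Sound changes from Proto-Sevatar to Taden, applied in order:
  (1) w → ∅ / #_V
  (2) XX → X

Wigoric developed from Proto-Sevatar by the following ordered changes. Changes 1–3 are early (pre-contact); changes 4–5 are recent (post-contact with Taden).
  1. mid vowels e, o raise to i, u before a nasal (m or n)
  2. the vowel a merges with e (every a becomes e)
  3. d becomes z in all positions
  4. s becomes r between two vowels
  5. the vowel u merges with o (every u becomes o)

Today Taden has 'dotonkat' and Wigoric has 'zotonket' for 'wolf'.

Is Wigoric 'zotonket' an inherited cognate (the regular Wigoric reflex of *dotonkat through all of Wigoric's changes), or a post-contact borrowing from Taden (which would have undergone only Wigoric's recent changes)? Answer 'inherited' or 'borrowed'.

If inherited, *dotonkat would pass through all of Wigoric's changes:
Wigoric: *dotonkat > dotunkat > dotunket > zotunket > zotonket  (by pre-nasal raising, vowel merger, unconditioned shift, vowel merger)
If borrowed from Taden 'dotonkat' after the early changes, it would undergo only the recent ones:
  rule 4 (rhotacism): no change (dotonkat)
  rule 5 (vowel merger): no change (dotonkat)
  ⇒ as a loan: dotonkat
Wigoric 'zotonket' matches the inherited outcome exactly, so it is an inherited cognate, not a loan.

inherited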